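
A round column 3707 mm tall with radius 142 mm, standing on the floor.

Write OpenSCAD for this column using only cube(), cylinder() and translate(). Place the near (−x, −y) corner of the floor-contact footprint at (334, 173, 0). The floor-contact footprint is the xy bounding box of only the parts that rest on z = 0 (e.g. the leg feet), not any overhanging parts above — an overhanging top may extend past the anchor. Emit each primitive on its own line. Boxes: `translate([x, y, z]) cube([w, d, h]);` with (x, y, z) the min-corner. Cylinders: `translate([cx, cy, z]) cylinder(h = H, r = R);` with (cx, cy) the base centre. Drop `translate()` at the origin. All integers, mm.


translate([476, 315, 0]) cylinder(h = 3707, r = 142);


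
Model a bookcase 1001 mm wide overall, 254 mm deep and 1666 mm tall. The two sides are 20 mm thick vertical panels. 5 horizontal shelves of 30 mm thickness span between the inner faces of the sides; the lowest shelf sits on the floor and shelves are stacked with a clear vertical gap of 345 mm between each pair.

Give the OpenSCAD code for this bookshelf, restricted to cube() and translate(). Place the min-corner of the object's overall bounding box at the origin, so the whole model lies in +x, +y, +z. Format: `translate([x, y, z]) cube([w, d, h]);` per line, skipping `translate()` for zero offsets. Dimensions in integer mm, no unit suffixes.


cube([20, 254, 1666]);
translate([981, 0, 0]) cube([20, 254, 1666]);
translate([20, 0, 0]) cube([961, 254, 30]);
translate([20, 0, 375]) cube([961, 254, 30]);
translate([20, 0, 750]) cube([961, 254, 30]);
translate([20, 0, 1125]) cube([961, 254, 30]);
translate([20, 0, 1500]) cube([961, 254, 30]);


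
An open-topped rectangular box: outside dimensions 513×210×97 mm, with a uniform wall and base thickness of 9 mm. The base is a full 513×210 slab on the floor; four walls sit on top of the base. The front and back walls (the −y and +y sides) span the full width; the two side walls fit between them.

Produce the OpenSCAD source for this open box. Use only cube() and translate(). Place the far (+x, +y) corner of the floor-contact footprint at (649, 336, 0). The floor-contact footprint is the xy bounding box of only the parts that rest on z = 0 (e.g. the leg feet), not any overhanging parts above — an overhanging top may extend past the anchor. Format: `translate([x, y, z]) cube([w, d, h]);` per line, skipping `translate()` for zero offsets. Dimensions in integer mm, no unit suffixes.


translate([136, 126, 0]) cube([513, 210, 9]);
translate([136, 126, 9]) cube([513, 9, 88]);
translate([136, 327, 9]) cube([513, 9, 88]);
translate([136, 135, 9]) cube([9, 192, 88]);
translate([640, 135, 9]) cube([9, 192, 88]);


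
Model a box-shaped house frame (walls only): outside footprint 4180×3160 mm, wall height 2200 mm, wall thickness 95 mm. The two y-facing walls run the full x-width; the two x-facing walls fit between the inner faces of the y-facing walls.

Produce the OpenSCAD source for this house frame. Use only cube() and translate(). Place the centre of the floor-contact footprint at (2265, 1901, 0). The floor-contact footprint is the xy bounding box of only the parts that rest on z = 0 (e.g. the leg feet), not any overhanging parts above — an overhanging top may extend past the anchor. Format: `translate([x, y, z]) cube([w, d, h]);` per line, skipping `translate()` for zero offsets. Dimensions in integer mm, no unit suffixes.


translate([175, 321, 0]) cube([4180, 95, 2200]);
translate([175, 3386, 0]) cube([4180, 95, 2200]);
translate([175, 416, 0]) cube([95, 2970, 2200]);
translate([4260, 416, 0]) cube([95, 2970, 2200]);


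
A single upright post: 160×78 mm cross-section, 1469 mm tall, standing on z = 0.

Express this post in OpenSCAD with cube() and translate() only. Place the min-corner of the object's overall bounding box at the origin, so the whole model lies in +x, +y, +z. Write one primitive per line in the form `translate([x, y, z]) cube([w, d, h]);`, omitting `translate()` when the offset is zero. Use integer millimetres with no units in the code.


cube([160, 78, 1469]);


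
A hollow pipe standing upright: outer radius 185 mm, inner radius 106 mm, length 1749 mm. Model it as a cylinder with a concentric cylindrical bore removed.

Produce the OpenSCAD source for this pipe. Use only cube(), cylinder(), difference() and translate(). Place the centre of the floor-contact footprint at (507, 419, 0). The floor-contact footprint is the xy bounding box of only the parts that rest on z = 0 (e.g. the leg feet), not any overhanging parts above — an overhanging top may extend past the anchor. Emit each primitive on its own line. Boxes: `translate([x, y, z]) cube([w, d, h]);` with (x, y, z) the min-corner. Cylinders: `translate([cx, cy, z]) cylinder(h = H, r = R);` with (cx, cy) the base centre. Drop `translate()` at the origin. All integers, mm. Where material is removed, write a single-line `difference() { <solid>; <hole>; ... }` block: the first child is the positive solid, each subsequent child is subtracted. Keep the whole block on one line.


difference() { translate([507, 419, 0]) cylinder(h = 1749, r = 185); translate([507, 419, 0]) cylinder(h = 1749, r = 106); }


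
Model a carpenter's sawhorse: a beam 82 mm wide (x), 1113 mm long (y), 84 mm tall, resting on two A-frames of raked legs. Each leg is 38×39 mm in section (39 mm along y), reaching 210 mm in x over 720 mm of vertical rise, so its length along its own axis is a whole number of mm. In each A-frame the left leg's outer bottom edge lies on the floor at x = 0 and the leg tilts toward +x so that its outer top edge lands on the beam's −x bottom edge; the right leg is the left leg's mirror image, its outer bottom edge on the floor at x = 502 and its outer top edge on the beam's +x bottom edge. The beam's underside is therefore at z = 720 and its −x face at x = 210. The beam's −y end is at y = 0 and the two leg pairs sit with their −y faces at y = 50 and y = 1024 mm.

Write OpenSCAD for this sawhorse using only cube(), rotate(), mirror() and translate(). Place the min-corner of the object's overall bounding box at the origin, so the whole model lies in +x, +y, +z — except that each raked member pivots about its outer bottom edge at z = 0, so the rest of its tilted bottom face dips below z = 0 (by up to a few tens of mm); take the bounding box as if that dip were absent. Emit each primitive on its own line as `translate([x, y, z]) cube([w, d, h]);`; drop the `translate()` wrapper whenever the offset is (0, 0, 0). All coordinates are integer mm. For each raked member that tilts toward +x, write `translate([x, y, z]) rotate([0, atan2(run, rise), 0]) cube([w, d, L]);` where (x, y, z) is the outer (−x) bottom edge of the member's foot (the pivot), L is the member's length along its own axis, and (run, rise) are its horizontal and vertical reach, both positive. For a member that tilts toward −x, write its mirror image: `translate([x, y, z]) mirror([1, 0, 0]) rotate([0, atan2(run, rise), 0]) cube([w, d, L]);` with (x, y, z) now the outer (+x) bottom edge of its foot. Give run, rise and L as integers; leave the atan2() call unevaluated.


translate([210, 0, 720]) cube([82, 1113, 84]);
translate([0, 50, 0]) rotate([0, atan2(210, 720), 0]) cube([38, 39, 750]);
translate([502, 50, 0]) mirror([1, 0, 0]) rotate([0, atan2(210, 720), 0]) cube([38, 39, 750]);
translate([0, 1024, 0]) rotate([0, atan2(210, 720), 0]) cube([38, 39, 750]);
translate([502, 1024, 0]) mirror([1, 0, 0]) rotate([0, atan2(210, 720), 0]) cube([38, 39, 750]);


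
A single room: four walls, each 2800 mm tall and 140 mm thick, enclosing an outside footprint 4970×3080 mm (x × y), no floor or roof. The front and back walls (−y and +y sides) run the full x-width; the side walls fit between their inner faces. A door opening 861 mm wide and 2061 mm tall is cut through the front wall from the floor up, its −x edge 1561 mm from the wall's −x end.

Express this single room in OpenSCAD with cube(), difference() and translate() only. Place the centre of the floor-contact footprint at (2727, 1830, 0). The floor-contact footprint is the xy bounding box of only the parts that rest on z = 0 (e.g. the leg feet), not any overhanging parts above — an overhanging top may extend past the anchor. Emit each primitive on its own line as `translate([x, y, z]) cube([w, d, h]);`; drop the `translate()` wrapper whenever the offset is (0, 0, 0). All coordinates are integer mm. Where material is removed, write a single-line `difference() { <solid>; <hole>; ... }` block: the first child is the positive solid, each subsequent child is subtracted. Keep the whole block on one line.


difference() { translate([242, 290, 0]) cube([4970, 140, 2800]); translate([1803, 290, 0]) cube([861, 140, 2061]); }
translate([242, 3230, 0]) cube([4970, 140, 2800]);
translate([242, 430, 0]) cube([140, 2800, 2800]);
translate([5072, 430, 0]) cube([140, 2800, 2800]);


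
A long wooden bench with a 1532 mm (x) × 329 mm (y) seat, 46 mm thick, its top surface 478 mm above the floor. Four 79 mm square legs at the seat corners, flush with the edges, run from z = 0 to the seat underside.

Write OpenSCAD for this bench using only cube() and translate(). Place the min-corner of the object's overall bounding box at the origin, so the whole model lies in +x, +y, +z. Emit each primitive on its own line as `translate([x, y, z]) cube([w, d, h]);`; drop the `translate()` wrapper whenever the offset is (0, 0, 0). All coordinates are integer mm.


translate([0, 0, 432]) cube([1532, 329, 46]);
cube([79, 79, 432]);
translate([0, 250, 0]) cube([79, 79, 432]);
translate([1453, 0, 0]) cube([79, 79, 432]);
translate([1453, 250, 0]) cube([79, 79, 432]);


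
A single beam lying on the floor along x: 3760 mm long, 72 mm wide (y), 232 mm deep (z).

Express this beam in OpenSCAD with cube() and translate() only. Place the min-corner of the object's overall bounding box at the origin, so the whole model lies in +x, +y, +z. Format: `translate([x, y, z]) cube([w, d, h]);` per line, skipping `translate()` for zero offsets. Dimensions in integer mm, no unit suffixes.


cube([3760, 72, 232]);


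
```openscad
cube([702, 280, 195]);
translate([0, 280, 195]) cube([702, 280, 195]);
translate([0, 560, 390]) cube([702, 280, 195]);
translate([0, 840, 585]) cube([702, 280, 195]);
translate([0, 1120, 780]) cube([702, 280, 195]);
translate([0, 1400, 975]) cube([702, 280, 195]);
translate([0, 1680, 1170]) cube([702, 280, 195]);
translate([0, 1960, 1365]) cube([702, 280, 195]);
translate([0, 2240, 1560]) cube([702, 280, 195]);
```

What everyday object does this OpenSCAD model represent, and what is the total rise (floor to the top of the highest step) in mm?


A staircase. The total rise is 1755 mm.

9 identical blocks, each offset up and back from the previous — a staircase. Each step is 195 mm tall and there are 9 of them, so the total rise is 9 × 195 = 1755 mm.


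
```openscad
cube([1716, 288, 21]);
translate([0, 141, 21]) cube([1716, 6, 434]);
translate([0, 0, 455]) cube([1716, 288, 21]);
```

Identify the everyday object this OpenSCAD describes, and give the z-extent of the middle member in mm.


An I-beam. The web height is 434 mm.

Two wide flanges with a thin centred web — an I-beam. Overall 476 mm minus two 21 mm flanges gives a web of 476 − 2·21 = 434 mm.


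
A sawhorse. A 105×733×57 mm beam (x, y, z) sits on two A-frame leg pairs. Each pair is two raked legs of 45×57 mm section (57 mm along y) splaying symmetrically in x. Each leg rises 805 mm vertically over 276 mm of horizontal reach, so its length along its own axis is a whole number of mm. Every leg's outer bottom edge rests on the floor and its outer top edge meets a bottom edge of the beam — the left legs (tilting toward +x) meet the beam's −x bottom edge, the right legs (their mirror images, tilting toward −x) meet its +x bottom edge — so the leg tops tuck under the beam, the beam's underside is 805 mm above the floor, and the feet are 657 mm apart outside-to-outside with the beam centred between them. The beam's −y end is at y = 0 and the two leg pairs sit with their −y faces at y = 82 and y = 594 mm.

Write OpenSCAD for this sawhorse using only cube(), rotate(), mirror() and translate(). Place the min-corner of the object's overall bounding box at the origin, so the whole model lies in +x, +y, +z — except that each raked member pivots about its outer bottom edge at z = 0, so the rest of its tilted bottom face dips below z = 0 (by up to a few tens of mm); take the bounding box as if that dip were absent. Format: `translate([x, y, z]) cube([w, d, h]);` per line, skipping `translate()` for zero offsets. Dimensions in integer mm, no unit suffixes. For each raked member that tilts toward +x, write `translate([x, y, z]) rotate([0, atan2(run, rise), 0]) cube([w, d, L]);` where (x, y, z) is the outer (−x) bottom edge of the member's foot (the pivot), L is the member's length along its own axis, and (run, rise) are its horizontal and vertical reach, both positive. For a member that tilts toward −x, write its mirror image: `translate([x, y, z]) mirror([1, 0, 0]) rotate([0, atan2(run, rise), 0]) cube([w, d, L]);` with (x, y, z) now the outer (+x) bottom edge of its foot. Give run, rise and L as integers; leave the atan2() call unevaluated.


translate([276, 0, 805]) cube([105, 733, 57]);
translate([0, 82, 0]) rotate([0, atan2(276, 805), 0]) cube([45, 57, 851]);
translate([657, 82, 0]) mirror([1, 0, 0]) rotate([0, atan2(276, 805), 0]) cube([45, 57, 851]);
translate([0, 594, 0]) rotate([0, atan2(276, 805), 0]) cube([45, 57, 851]);
translate([657, 594, 0]) mirror([1, 0, 0]) rotate([0, atan2(276, 805), 0]) cube([45, 57, 851]);


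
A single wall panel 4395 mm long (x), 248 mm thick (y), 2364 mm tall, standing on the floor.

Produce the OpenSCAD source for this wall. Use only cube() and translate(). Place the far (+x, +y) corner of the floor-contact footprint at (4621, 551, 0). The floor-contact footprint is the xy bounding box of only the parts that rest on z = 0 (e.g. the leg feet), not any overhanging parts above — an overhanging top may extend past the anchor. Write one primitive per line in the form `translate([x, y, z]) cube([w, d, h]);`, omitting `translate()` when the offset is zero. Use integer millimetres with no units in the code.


translate([226, 303, 0]) cube([4395, 248, 2364]);


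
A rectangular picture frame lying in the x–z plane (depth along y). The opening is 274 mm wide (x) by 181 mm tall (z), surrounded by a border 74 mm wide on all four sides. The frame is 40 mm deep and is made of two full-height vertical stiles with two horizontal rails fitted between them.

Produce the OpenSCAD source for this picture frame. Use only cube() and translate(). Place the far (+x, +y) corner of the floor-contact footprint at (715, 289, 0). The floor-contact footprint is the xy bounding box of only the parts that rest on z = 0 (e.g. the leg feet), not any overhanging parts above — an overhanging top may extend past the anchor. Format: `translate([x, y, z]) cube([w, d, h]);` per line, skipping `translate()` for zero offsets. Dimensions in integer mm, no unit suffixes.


translate([293, 249, 0]) cube([74, 40, 329]);
translate([641, 249, 0]) cube([74, 40, 329]);
translate([367, 249, 0]) cube([274, 40, 74]);
translate([367, 249, 255]) cube([274, 40, 74]);


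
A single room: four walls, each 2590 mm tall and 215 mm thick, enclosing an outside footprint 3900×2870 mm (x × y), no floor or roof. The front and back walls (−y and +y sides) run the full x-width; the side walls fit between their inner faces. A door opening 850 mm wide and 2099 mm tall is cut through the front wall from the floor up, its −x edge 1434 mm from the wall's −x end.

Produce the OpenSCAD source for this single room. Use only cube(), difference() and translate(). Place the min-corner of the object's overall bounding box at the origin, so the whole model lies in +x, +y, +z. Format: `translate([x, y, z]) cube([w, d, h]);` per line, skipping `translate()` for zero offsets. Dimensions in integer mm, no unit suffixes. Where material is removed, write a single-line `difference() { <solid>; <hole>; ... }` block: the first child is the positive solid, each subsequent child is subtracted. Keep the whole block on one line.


difference() { cube([3900, 215, 2590]); translate([1434, 0, 0]) cube([850, 215, 2099]); }
translate([0, 2655, 0]) cube([3900, 215, 2590]);
translate([0, 215, 0]) cube([215, 2440, 2590]);
translate([3685, 215, 0]) cube([215, 2440, 2590]);


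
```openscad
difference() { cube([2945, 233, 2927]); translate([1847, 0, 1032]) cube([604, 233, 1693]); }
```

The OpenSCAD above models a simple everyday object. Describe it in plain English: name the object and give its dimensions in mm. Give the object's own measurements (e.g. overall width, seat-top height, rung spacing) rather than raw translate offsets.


A wall 2945 mm long (x), 233 mm thick (y), 2927 mm tall, with a rectangular window opening cut through it. The opening is 604 mm wide and 1693 mm tall; its sill is at z = 1032 mm and its near (−x) edge is 1847 mm from the wall's −x end. The opening passes through the full wall thickness.


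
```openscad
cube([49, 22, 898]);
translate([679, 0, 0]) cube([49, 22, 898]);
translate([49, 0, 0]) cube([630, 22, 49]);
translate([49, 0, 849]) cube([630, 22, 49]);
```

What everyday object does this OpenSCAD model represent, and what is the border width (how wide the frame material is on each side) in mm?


A picture frame. The border width is 49 mm.

Four thin pieces enclosing a rectangular opening — a picture frame. The two full-height stiles are 898 mm tall; the top rail sits at z = 849 and is 49 mm tall, so the border above the opening is 898 − 849 = 49 mm, matching the stile x-width.


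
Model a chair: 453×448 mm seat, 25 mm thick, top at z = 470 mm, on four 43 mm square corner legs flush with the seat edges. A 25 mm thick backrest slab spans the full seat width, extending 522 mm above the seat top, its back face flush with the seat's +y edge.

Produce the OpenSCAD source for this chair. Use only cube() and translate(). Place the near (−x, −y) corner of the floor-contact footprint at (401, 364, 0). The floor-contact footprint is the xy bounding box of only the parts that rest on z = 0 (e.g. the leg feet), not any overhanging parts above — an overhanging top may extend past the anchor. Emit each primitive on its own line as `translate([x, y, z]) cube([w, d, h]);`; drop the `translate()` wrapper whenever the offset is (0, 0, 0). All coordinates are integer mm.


// leg_h = 470 - 25 = 445
translate([401, 364, 445]) cube([453, 448, 25]);
translate([401, 364, 0]) cube([43, 43, 445]);
translate([811, 364, 0]) cube([43, 43, 445]);
translate([401, 769, 0]) cube([43, 43, 445]);
translate([811, 769, 0]) cube([43, 43, 445]);
translate([401, 787, 470]) cube([453, 25, 522]);


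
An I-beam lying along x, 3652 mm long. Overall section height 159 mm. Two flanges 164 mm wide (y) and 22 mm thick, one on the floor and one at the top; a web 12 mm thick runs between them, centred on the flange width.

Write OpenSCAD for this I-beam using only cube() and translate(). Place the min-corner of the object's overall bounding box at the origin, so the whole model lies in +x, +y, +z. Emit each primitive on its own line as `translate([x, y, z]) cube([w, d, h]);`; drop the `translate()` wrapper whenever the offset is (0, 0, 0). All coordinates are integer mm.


cube([3652, 164, 22]);
translate([0, 76, 22]) cube([3652, 12, 115]);
translate([0, 0, 137]) cube([3652, 164, 22]);


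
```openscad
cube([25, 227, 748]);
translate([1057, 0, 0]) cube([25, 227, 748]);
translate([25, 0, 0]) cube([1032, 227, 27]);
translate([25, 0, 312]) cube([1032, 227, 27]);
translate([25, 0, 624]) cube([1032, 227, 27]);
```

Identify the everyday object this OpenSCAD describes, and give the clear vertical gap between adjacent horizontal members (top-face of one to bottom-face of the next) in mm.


A bookshelf. The clear shelf gap is 285 mm.

Two tall side panels with 3 horizontal boards between them — a bookshelf. The first two shelf undersides are at z = 0 and z = 312; with shelf thickness 27, the clear gap is 312 − 0 − 27 = 285 mm.


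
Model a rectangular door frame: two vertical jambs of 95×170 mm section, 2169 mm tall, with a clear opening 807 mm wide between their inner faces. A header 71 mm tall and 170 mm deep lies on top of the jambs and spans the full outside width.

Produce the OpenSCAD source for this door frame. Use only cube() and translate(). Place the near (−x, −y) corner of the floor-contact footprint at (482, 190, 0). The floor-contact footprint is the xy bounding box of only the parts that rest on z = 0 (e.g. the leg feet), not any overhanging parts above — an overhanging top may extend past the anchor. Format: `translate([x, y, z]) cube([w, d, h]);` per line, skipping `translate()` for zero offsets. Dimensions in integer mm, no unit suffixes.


translate([482, 190, 0]) cube([95, 170, 2169]);
translate([1384, 190, 0]) cube([95, 170, 2169]);
translate([482, 190, 2169]) cube([997, 170, 71]);


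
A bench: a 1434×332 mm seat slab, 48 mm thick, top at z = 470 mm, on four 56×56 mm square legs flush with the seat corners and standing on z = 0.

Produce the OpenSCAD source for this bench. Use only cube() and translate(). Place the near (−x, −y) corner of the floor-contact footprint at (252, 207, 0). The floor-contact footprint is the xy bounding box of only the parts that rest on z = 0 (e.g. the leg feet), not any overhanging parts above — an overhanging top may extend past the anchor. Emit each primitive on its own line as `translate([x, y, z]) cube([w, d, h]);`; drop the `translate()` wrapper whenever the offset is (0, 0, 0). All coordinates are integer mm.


translate([252, 207, 422]) cube([1434, 332, 48]);
translate([252, 207, 0]) cube([56, 56, 422]);
translate([252, 483, 0]) cube([56, 56, 422]);
translate([1630, 207, 0]) cube([56, 56, 422]);
translate([1630, 483, 0]) cube([56, 56, 422]);


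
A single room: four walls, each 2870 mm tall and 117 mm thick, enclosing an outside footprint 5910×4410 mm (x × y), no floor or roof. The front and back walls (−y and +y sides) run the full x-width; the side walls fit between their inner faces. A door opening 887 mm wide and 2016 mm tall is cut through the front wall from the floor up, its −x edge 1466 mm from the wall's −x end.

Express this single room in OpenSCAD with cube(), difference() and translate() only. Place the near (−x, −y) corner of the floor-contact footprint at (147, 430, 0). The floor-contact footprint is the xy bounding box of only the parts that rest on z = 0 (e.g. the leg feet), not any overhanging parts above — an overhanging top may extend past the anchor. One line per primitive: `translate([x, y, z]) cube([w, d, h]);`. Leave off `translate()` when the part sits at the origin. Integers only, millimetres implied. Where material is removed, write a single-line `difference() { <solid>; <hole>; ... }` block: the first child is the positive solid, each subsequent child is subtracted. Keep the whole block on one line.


difference() { translate([147, 430, 0]) cube([5910, 117, 2870]); translate([1613, 430, 0]) cube([887, 117, 2016]); }
translate([147, 4723, 0]) cube([5910, 117, 2870]);
translate([147, 547, 0]) cube([117, 4176, 2870]);
translate([5940, 547, 0]) cube([117, 4176, 2870]);


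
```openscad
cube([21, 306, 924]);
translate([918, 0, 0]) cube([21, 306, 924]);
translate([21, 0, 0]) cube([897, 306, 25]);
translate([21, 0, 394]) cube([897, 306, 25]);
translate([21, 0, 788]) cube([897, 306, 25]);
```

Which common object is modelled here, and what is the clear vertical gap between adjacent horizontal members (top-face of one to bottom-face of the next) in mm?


A bookshelf. The clear shelf gap is 369 mm.

Two tall side panels with 3 horizontal boards between them — a bookshelf. The first two shelf undersides are at z = 0 and z = 394; with shelf thickness 25, the clear gap is 394 − 0 − 25 = 369 mm.


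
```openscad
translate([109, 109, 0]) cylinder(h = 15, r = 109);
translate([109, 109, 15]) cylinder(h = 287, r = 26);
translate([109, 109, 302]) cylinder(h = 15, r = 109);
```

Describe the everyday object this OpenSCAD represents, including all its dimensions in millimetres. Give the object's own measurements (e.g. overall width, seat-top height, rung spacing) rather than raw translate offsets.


A spool: two coaxial disc flanges of radius 109 mm and thickness 15 mm, joined by a core cylinder of radius 26 mm and height 287 mm. The lower flange rests on z = 0 and the three cylinders share a vertical axis.


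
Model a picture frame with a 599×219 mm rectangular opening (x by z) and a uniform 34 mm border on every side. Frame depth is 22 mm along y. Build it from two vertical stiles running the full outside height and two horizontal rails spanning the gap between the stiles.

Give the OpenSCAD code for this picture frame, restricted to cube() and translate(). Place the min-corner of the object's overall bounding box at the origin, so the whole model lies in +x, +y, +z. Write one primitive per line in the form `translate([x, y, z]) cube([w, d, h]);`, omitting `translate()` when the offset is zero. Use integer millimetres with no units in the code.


cube([34, 22, 287]);
translate([633, 0, 0]) cube([34, 22, 287]);
translate([34, 0, 0]) cube([599, 22, 34]);
translate([34, 0, 253]) cube([599, 22, 34]);


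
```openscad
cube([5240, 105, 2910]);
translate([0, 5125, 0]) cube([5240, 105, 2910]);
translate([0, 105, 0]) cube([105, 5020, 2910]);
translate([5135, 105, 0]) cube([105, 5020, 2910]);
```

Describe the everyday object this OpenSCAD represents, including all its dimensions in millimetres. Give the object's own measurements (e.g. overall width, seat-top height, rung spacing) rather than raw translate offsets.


The wall frame of a small rectangular building: four walls, each 2910 mm tall and 105 mm thick, enclosing a footprint 5240 mm (x) by 5230 mm (y) outside-to-outside, with no floor or roof. The front and back walls (the −y and +y sides) span the full width; the two side walls fit between them.


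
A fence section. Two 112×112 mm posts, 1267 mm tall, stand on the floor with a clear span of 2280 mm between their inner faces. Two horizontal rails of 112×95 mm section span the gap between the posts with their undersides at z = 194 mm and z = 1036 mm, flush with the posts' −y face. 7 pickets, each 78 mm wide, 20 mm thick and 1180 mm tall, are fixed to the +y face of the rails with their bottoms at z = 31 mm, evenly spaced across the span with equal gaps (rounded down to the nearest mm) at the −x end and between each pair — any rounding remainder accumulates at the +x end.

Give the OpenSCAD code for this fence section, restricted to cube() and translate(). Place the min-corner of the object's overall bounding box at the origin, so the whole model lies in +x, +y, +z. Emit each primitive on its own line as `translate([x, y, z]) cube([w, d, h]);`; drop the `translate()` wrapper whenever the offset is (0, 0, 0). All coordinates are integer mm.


cube([112, 112, 1267]);
translate([2392, 0, 0]) cube([112, 112, 1267]);
translate([112, 0, 194]) cube([2280, 112, 95]);
translate([112, 0, 1036]) cube([2280, 112, 95]);
translate([328, 112, 31]) cube([78, 20, 1180]);
translate([622, 112, 31]) cube([78, 20, 1180]);
translate([916, 112, 31]) cube([78, 20, 1180]);
translate([1210, 112, 31]) cube([78, 20, 1180]);
translate([1504, 112, 31]) cube([78, 20, 1180]);
translate([1798, 112, 31]) cube([78, 20, 1180]);
translate([2092, 112, 31]) cube([78, 20, 1180]);


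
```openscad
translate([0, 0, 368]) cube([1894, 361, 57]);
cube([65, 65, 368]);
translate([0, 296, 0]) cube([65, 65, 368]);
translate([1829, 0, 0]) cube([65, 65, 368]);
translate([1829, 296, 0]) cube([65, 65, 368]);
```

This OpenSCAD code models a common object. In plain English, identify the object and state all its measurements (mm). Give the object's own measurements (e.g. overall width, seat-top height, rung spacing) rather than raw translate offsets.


A bench: a 1894×361 mm seat slab, 57 mm thick, top at z = 425 mm, on four 65×65 mm square legs flush with the seat corners and standing on z = 0.


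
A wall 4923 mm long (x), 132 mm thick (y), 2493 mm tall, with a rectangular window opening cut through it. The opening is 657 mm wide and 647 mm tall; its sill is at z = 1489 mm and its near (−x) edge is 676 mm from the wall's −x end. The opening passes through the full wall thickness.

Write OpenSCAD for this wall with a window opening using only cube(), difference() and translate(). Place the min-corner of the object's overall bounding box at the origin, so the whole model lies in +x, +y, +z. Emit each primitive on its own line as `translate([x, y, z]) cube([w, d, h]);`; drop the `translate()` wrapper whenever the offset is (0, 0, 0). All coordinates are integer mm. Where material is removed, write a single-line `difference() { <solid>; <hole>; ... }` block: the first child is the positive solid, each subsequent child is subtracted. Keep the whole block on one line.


difference() { cube([4923, 132, 2493]); translate([676, 0, 1489]) cube([657, 132, 647]); }


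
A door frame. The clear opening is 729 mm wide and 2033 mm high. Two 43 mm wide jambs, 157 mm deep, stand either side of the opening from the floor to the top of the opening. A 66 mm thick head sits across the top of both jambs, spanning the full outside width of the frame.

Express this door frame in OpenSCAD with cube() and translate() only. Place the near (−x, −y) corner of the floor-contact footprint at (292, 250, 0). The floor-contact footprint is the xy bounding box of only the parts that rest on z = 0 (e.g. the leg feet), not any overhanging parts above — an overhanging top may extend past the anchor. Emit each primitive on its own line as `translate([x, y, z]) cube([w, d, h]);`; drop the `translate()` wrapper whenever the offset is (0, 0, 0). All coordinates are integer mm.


translate([292, 250, 0]) cube([43, 157, 2033]);
translate([1064, 250, 0]) cube([43, 157, 2033]);
translate([292, 250, 2033]) cube([815, 157, 66]);


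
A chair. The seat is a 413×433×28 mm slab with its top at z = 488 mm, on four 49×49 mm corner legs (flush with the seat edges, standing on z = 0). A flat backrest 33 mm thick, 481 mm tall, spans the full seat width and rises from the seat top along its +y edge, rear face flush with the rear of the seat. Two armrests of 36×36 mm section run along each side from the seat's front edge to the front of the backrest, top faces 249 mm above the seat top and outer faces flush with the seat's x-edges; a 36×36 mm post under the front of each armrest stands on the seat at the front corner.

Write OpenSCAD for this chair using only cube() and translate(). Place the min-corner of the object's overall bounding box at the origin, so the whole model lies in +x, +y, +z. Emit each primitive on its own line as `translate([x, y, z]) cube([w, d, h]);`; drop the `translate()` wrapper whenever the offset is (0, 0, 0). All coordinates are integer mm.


translate([0, 0, 460]) cube([413, 433, 28]);
cube([49, 49, 460]);
translate([364, 0, 0]) cube([49, 49, 460]);
translate([0, 384, 0]) cube([49, 49, 460]);
translate([364, 384, 0]) cube([49, 49, 460]);
translate([0, 400, 488]) cube([413, 33, 481]);
translate([0, 0, 701]) cube([36, 400, 36]);
translate([377, 0, 701]) cube([36, 400, 36]);
translate([0, 0, 488]) cube([36, 36, 213]);
translate([377, 0, 488]) cube([36, 36, 213]);


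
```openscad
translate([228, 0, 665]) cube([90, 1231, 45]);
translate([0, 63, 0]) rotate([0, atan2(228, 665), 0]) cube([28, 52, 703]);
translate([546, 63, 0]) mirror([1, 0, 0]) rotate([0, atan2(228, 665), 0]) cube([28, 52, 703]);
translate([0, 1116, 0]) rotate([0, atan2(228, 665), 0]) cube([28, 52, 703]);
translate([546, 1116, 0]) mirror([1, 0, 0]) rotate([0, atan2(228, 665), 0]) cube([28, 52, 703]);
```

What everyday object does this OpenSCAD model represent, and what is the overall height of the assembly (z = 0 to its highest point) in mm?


A sawhorse. The overall height is 710 mm.

A beam across two mirrored pairs of raked legs — a sawhorse. The beam's underside is at z = 665 (matching the legs' vertical rise in atan2(228, 665)) and the beam is 45 mm tall, so its top is at 665 + 45 = 710 mm. The raked legs top out at the beam's underside, so that is the highest point.


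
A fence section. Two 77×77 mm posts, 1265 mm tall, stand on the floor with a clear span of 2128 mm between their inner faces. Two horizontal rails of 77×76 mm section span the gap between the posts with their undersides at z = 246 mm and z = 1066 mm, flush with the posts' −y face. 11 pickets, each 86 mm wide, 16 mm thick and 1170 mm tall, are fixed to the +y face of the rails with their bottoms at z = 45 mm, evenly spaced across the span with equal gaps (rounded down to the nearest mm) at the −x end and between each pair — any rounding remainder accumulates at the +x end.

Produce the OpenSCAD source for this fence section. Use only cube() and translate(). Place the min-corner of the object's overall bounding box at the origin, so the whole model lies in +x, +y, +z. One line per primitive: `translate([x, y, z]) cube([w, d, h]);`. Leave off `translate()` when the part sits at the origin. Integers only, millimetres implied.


cube([77, 77, 1265]);
translate([2205, 0, 0]) cube([77, 77, 1265]);
translate([77, 0, 246]) cube([2128, 77, 76]);
translate([77, 0, 1066]) cube([2128, 77, 76]);
translate([175, 77, 45]) cube([86, 16, 1170]);
translate([359, 77, 45]) cube([86, 16, 1170]);
translate([543, 77, 45]) cube([86, 16, 1170]);
translate([727, 77, 45]) cube([86, 16, 1170]);
translate([911, 77, 45]) cube([86, 16, 1170]);
translate([1095, 77, 45]) cube([86, 16, 1170]);
translate([1279, 77, 45]) cube([86, 16, 1170]);
translate([1463, 77, 45]) cube([86, 16, 1170]);
translate([1647, 77, 45]) cube([86, 16, 1170]);
translate([1831, 77, 45]) cube([86, 16, 1170]);
translate([2015, 77, 45]) cube([86, 16, 1170]);


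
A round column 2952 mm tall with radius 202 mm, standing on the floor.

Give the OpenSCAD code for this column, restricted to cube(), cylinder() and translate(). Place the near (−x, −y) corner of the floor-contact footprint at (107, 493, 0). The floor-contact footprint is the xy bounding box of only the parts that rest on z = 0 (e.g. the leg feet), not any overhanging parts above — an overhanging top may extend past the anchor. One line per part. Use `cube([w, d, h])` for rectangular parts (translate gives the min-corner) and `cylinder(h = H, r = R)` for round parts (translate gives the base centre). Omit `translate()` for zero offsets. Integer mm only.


translate([309, 695, 0]) cylinder(h = 2952, r = 202);


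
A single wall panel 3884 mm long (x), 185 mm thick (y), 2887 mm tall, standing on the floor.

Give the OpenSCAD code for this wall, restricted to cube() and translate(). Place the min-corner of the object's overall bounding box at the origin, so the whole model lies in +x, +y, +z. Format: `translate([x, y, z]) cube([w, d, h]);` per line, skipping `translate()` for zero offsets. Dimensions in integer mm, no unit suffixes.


cube([3884, 185, 2887]);


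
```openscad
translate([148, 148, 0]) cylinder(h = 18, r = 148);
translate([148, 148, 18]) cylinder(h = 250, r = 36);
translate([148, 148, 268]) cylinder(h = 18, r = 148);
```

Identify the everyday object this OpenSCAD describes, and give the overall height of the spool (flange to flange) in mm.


A spool. The overall height is 286 mm.

Three coaxial cylinders, large–small–large — a spool. Two 18 mm flanges and a 250 mm core give 18 + 250 + 18 = 286 mm.


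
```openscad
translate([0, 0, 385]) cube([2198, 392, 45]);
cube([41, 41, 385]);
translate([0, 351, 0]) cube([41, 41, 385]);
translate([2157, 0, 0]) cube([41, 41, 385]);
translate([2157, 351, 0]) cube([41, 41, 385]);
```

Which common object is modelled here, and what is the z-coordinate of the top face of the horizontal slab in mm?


A bench. The seat-top height is 430 mm.

A long slab on four corner posts — a bench. The slab sits at z = 385 with thickness 45, so the top is 385 + 45 = 430 mm.


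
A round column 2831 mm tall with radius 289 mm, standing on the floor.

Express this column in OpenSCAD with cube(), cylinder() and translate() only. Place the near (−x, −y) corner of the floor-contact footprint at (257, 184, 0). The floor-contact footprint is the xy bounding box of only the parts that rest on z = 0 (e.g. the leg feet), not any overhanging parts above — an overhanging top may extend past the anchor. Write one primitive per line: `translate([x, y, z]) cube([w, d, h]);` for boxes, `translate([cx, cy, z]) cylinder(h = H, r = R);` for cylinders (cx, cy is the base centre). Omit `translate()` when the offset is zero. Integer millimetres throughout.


translate([546, 473, 0]) cylinder(h = 2831, r = 289);


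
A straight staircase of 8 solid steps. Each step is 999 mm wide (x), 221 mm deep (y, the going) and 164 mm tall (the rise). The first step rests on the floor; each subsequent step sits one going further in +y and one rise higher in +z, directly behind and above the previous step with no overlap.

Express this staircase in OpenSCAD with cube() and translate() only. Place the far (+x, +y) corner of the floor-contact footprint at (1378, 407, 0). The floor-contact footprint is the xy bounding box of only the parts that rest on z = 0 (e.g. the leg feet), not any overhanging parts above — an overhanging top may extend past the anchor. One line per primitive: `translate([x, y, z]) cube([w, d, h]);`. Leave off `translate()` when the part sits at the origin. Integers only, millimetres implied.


translate([379, 186, 0]) cube([999, 221, 164]);
translate([379, 407, 164]) cube([999, 221, 164]);
translate([379, 628, 328]) cube([999, 221, 164]);
translate([379, 849, 492]) cube([999, 221, 164]);
translate([379, 1070, 656]) cube([999, 221, 164]);
translate([379, 1291, 820]) cube([999, 221, 164]);
translate([379, 1512, 984]) cube([999, 221, 164]);
translate([379, 1733, 1148]) cube([999, 221, 164]);


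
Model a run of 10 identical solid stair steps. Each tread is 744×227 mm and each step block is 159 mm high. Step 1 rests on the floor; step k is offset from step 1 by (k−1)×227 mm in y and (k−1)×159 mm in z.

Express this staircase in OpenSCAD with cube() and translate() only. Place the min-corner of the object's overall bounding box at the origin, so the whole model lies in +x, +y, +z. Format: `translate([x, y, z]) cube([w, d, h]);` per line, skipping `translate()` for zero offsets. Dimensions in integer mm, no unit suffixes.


cube([744, 227, 159]);
translate([0, 227, 159]) cube([744, 227, 159]);
translate([0, 454, 318]) cube([744, 227, 159]);
translate([0, 681, 477]) cube([744, 227, 159]);
translate([0, 908, 636]) cube([744, 227, 159]);
translate([0, 1135, 795]) cube([744, 227, 159]);
translate([0, 1362, 954]) cube([744, 227, 159]);
translate([0, 1589, 1113]) cube([744, 227, 159]);
translate([0, 1816, 1272]) cube([744, 227, 159]);
translate([0, 2043, 1431]) cube([744, 227, 159]);


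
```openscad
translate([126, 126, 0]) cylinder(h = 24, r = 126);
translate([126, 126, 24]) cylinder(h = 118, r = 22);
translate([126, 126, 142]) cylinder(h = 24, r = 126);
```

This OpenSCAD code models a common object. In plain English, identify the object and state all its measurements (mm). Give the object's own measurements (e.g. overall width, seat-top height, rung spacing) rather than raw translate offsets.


A spool: two coaxial disc flanges of radius 126 mm and thickness 24 mm, joined by a core cylinder of radius 22 mm and height 118 mm. The lower flange rests on z = 0 and the three cylinders share a vertical axis.


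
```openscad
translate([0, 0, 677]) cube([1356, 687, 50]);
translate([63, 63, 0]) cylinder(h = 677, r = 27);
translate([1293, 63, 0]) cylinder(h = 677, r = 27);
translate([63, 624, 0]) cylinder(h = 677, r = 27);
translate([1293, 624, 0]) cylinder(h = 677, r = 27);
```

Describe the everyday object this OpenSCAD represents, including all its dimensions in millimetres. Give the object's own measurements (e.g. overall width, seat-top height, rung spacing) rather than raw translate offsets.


A table: top 1356 mm (x) × 687 mm (y), 50 mm thick, upper face at z = 727 mm, on four round legs of 54 mm diameter, each leg's bounding box inset 36 mm from the nearest pair of top edges from z = 0 to the bottom of the top.
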